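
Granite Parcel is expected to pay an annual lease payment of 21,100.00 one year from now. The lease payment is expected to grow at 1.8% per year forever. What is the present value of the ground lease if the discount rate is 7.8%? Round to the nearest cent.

Growing perpetuity: P = D₁ / (r − g) = 21,100.0000 / (0.078 − 0.018) = 351,666.67

351666.67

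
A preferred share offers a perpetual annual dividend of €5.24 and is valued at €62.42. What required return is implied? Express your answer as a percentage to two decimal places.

P = C/r ⇒ r = C/P = €5.24/€62.42 = 0.083947

8.39%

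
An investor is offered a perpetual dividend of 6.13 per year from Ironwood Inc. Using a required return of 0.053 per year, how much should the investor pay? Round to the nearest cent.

Level perpetuity: PV = C / r = 6.13 / 0.053 = 115.66

115.66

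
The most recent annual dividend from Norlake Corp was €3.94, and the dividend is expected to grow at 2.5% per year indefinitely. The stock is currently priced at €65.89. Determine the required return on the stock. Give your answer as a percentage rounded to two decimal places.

8.63%

D₁ = €3.94 × 1.025 = €4.0385
P = D₁/(r − g) ⇒ r = D₁/P + g = €4.0385/€65.89 + 0.025 = 0.061292 + 0.025 = 0.086292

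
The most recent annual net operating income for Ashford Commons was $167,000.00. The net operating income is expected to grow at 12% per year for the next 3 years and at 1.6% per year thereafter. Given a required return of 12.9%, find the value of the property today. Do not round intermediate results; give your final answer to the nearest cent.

D_1 = 187040.00000
D_2 = 209484.80000
D_3 = 234622.97600
Terminal value at year 3: TV = D_3×(1+g_2)/(r−g_2) = 238376.94362/0.113 = 2109530.47448
P_0 = D_1/(1+r)^1 + D_2/(1+r)^2 + D_3/(1+r)^3 + TV/(1+r)^3
    = 165668.73339 + 164348.07918 + 163037.95278 + 1465898.76126 = 1958953.52662

$1958953.53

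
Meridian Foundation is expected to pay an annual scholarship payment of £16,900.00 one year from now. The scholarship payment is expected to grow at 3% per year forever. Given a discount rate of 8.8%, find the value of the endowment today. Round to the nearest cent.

Growing perpetuity: P = D₁ / (r − g) = £16,900.0000 / (0.088 − 0.03) = £291,379.31

£291379.31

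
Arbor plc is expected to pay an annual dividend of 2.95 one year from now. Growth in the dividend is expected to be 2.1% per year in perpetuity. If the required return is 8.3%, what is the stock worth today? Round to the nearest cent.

Growing perpetuity: P = D₁ / (r − g) = 2.9500 / (0.083 − 0.021) = 47.58

47.58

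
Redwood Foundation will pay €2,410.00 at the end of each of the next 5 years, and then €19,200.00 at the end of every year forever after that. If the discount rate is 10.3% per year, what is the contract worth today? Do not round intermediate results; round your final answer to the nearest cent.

PV of 5-year annuity: €2,410.00 × [1 − (1+0.103)^−5] / 0.103 = 9066.20820
Perpetuity value at year 5: €19,200.00 / 0.103 = 186407.76699
PV of perpetuity: 186407.76699 / (1+0.103)^5 = 114179.05435
Total PV = 9066.20820 + 114179.05435 = 123245.26255

€123245.26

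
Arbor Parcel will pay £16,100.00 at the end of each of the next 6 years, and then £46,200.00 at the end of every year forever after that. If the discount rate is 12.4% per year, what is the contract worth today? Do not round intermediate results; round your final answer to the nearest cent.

PV of 6-year annuity: £16,100.00 × [1 − (1+0.124)^−6] / 0.124 = 65450.50388
Perpetuity value at year 6: £46,200.00 / 0.124 = 372580.64516
PV of perpetuity: 372580.64516 / (1+0.124)^6 = 184766.15577
Total PV = 65450.50388 + 184766.15577 = 250216.65965

£250216.66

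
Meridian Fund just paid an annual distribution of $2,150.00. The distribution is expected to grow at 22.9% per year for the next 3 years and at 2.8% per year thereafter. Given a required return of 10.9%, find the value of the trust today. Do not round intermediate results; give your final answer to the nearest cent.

D_1 = 2642.35000
D_2 = 3247.44815
D_3 = 3991.11378
Terminal value at year 3: TV = D_3×(1+g_2)/(r−g_2) = 4102.86496/0.081 = 50652.65385
P_0 = D_1/(1+r)^1 + D_2/(1+r)^2 + D_3/(1+r)^3 + TV/(1+r)^3
    = 2382.64202 + 2640.45721 + 2926.16944 + 37137.06398 = 45086.33265

$45086.33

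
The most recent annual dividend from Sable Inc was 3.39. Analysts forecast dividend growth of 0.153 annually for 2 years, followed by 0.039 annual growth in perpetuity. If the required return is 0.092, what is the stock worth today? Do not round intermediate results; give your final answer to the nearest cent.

81.45

D_1 = 3.90867
D_2 = 4.50670
Terminal value at year 2: TV = D_2×(1+g_2)/(r−g_2) = 4.68246/0.053 = 88.34826
P_0 = D_1/(1+r)^1 + D_2/(1+r)^2 + TV/(1+r)^2
    = 3.57937 + 3.77931 + 74.08883 = 81.44751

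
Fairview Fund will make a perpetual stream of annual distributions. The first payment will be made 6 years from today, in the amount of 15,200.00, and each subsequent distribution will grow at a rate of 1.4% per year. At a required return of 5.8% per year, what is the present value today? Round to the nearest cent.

260592.90

Value at end of year 5: C₁ / (r − g) = 15,200.00 / (0.058 − 0.014) = 345,454.5455
Discount to today: PV = 345,454.5455 / (1 + 0.058)^5 = 345,454.5455 / 1.325648 = 260,592.90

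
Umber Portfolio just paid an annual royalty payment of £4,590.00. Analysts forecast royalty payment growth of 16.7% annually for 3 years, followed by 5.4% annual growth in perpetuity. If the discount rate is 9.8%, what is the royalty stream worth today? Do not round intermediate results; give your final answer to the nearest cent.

D_1 = 5356.53000
D_2 = 6251.07051
D_3 = 7294.99929
Terminal value at year 3: TV = D_3×(1+g_2)/(r−g_2) = 7688.92925/0.044 = 174748.39197
P_0 = D_1/(1+r)^1 + D_2/(1+r)^2 + D_3/(1+r)^3 + TV/(1+r)^3
    = 4878.44262 + 5185.01142 + 5510.84547 + 132009.79837 = 147584.09789

£147584.10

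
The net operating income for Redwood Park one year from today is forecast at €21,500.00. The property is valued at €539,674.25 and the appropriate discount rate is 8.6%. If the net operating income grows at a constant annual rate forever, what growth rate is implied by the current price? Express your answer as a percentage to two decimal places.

4.62%

P = D₁/(r−g) ⇒ g = r − D₁/P = 0.086 − €21,500.00/€539,674.25 = 0.046161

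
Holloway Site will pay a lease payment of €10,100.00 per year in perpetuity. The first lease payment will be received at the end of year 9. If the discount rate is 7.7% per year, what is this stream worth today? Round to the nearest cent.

Value at end of year 8: C / r = €10,100.00 / 0.077 = €131,168.8312
Discount to today: PV = €131,168.8312 / (1 + 0.077)^8 = €131,168.8312 / 1.810196 = €72,461.12

€72461.12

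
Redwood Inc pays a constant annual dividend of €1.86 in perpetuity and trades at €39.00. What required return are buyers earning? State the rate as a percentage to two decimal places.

P = C/r ⇒ r = C/P = €1.86/€39.00 = 0.047692

4.77%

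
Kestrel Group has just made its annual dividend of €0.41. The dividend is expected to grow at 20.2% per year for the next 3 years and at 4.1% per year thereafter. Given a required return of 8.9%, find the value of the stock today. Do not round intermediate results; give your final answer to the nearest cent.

€13.46

D_1 = 0.49282
D_2 = 0.59237
D_3 = 0.71203
Terminal value at year 3: TV = D_3×(1+g_2)/(r−g_2) = 0.74122/0.048 = 15.44211
P_0 = D_1/(1+r)^1 + D_2/(1+r)^2 + D_3/(1+r)^3 + TV/(1+r)^3
    = 0.45254 + 0.49950 + 0.55133 + 11.95702 = 13.46040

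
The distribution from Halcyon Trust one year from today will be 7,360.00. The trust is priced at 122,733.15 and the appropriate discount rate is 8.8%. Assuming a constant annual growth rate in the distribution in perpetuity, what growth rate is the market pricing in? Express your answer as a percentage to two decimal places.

P = D₁/(r−g) ⇒ g = r − D₁/P = 0.088 − 7,360.00/122,733.15 = 0.028033

2.80%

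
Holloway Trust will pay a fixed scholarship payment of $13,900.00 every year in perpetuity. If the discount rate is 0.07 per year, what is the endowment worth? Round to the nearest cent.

Level perpetuity: PV = C / r = $13,900.00 / 0.07 = $198,571.43

$198571.43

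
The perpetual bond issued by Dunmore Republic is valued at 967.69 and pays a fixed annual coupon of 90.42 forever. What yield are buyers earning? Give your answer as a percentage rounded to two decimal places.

9.34%

P = C/r ⇒ r = C/P = 90.42/967.69 = 0.093439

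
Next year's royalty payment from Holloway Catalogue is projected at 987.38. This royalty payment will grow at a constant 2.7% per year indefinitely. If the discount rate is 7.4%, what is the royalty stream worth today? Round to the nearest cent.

Growing perpetuity: P = D₁ / (r − g) = 987.3800 / (0.074 − 0.027) = 21,008.09

21008.09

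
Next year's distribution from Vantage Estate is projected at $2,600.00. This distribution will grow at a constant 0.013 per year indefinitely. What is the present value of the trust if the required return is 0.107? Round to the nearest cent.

Growing perpetuity: P = D₁ / (r − g) = $2,600.0000 / (0.107 − 0.013) = $27,659.57

$27659.57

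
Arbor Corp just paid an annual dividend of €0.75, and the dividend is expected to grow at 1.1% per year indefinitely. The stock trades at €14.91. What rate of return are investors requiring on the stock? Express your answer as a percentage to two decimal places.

6.19%

D₁ = €0.75 × 1.011 = €0.7583
P = D₁/(r − g) ⇒ r = D₁/P + g = €0.7583/€14.91 + 0.011 = 0.050855 + 0.011 = 0.061855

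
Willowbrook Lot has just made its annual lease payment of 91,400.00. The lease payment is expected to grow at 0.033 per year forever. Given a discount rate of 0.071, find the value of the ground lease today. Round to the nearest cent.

D₁ = D₀ × (1 + g) = 91,400.00 × 1.033 = 94,416.2000
Growing perpetuity: P = D₁ / (r − g) = 94,416.2000 / (0.071 − 0.033) = 2,484,636.84

2484636.84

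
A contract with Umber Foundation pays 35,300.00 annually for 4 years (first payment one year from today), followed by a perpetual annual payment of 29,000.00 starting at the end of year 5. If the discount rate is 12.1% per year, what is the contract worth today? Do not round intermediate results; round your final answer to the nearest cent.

PV of 4-year annuity: 35,300.00 × [1 − (1+0.121)^−4] / 0.121 = 106993.00812
Perpetuity value at year 4: 29,000.00 / 0.121 = 239669.42149
PV of perpetuity: 239669.42149 / (1+0.121)^4 = 151771.48281
Total PV = 106993.00812 + 151771.48281 = 258764.49093

258764.49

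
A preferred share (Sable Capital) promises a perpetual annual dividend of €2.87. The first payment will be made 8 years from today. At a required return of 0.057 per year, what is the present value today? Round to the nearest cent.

Value at end of year 7: C / r = €2.87 / 0.057 = €50.3509
Discount to today: PV = €50.3509 / (1 + 0.057)^7 = €50.3509 / 1.474093 = €34.16

€34.16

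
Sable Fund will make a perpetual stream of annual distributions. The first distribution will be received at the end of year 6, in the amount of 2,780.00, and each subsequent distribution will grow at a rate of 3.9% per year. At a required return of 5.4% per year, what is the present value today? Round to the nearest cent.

142478.88

Value at end of year 5: C₁ / (r − g) = 2,780.00 / (0.054 − 0.039) = 185,333.3333
Discount to today: PV = 185,333.3333 / (1 + 0.054)^5 = 185,333.3333 / 1.300778 = 142,478.88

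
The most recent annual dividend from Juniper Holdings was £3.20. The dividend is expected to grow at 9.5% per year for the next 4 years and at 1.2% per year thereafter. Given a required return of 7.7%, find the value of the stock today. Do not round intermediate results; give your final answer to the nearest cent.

D_1 = 3.50400
D_2 = 3.83688
D_3 = 4.20138
D_4 = 4.60052
Terminal value at year 4: TV = D_4×(1+g_2)/(r−g_2) = 4.65572/0.065 = 71.62648
P_0 = D_1/(1+r)^1 + D_2/(1+r)^2 + D_3/(1+r)^3 + D_4/(1+r)^4 + TV/(1+r)^4
    = 3.25348 + 3.30786 + 3.36314 + 3.41935 + 53.23666 = 66.58049

£66.58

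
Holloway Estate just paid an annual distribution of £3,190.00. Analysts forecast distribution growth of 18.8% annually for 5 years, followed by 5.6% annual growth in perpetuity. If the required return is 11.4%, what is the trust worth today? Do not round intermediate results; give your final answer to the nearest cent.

£99533.76

D_1 = 3789.72000
D_2 = 4502.18736
D_3 = 5348.59858
D_4 = 6354.13512
D_5 = 7548.71252
Terminal value at year 5: TV = D_5×(1+g_2)/(r−g_2) = 7971.44042/0.058 = 137438.62794
P_0 = D_1/(1+r)^1 + D_2/(1+r)^2 + D_3/(1+r)^3 + D_4/(1+r)^4 + D_5/(1+r)^5 + TV/(1+r)^5
    = 3401.90305 + 3627.88225 + 3868.87263 + 4125.87135 + 4399.94180 + 80109.28522 = 99533.75631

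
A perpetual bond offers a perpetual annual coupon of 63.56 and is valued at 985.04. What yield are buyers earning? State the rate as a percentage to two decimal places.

6.45%

P = C/r ⇒ r = C/P = 63.56/985.04 = 0.064525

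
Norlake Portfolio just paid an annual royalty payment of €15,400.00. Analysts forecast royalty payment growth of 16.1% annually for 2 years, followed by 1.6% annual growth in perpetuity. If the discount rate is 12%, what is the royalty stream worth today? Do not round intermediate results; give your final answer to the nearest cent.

D_1 = 17879.40000
D_2 = 20757.98340
Terminal value at year 2: TV = D_2×(1+g_2)/(r−g_2) = 21090.11113/0.104 = 202789.53014
P_0 = D_1/(1+r)^1 + D_2/(1+r)^2 + TV/(1+r)^2
    = 15963.75000 + 16548.13728 + 161662.57186 = 194174.45913

€194174.46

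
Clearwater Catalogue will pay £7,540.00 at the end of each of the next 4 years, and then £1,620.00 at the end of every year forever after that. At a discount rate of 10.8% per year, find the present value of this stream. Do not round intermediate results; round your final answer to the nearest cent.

£33445.18

PV of 4-year annuity: £7,540.00 × [1 − (1+0.108)^−4] / 0.108 = 23492.68185
Perpetuity value at year 4: £1,620.00 / 0.108 = 15000.00000
PV of perpetuity: 15000.00000 / (1+0.108)^4 = 9952.50072
Total PV = 23492.68185 + 9952.50072 = 33445.18257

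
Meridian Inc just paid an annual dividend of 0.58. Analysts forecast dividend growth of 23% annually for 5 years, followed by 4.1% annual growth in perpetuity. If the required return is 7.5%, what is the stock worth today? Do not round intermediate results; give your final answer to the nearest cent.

D_1 = 0.71340
D_2 = 0.87748
D_3 = 1.07930
D_4 = 1.32754
D_5 = 1.63288
Terminal value at year 5: TV = D_5×(1+g_2)/(r−g_2) = 1.69983/0.034 = 49.99486
P_0 = D_1/(1+r)^1 + D_2/(1+r)^2 + D_3/(1+r)^3 + D_4/(1+r)^4 + D_5/(1+r)^5 + TV/(1+r)^5
    = 0.66363 + 0.75931 + 0.86880 + 0.99406 + 1.13739 + 34.82435 = 39.24755

39.25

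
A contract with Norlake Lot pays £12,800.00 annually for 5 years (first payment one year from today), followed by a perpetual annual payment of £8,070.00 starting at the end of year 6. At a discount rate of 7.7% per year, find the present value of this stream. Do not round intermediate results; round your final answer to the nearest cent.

£123840.99

PV of 5-year annuity: £12,800.00 × [1 − (1+0.077)^−5] / 0.077 = 51513.34632
Perpetuity value at year 5: £8,070.00 / 0.077 = 104805.19481
PV of perpetuity: 104805.19481 / (1+0.077)^5 = 72327.63974
Total PV = 51513.34632 + 72327.63974 = 123840.98606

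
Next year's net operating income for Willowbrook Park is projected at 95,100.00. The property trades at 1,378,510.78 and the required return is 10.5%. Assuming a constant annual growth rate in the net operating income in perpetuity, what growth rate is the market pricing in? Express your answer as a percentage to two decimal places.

P = D₁/(r−g) ⇒ g = r − D₁/P = 0.105 − 95,100.00/1,378,510.78 = 0.036013

3.60%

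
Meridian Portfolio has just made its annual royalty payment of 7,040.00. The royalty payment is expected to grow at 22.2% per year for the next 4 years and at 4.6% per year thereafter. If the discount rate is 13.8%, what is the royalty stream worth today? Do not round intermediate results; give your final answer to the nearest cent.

140176.64

D_1 = 8602.88000
D_2 = 10512.71936
D_3 = 12846.54306
D_4 = 15698.47562
Terminal value at year 4: TV = D_4×(1+g_2)/(r−g_2) = 16420.60550/0.092 = 178484.84234
P_0 = D_1/(1+r)^1 + D_2/(1+r)^2 + D_3/(1+r)^3 + D_4/(1+r)^4 + TV/(1+r)^4
    = 7559.64851 + 8117.65420 + 8716.84835 + 9360.27126 + 106422.21449 = 140176.63680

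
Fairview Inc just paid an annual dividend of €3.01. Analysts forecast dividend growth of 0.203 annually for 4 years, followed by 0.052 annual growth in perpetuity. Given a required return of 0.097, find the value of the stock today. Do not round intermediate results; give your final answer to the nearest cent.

D_1 = 3.62103
D_2 = 4.35610
D_3 = 5.24039
D_4 = 6.30419
Terminal value at year 4: TV = D_4×(1+g_2)/(r−g_2) = 6.63200/0.045 = 147.37785
P_0 = D_1/(1+r)^1 + D_2/(1+r)^2 + D_3/(1+r)^3 + D_4/(1+r)^4 + TV/(1+r)^4
    = 3.30085 + 3.61980 + 3.96957 + 4.35314 + 101.76671 = 117.01006

€117.01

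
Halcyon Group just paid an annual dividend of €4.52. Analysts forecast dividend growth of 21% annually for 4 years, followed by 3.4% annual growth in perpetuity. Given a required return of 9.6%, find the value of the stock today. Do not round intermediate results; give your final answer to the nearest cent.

€135.28

D_1 = 5.46920
D_2 = 6.61773
D_3 = 8.00746
D_4 = 9.68902
Terminal value at year 4: TV = D_4×(1+g_2)/(r−g_2) = 10.01845/0.062 = 161.58787
P_0 = D_1/(1+r)^1 + D_2/(1+r)^2 + D_3/(1+r)^3 + D_4/(1+r)^4 + TV/(1+r)^4
    = 4.99015 + 5.50919 + 6.08223 + 6.71487 + 111.98673 = 135.28317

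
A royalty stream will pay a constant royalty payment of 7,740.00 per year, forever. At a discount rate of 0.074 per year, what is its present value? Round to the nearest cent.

Level perpetuity: PV = C / r = 7,740.00 / 0.074 = 104,594.59

104594.59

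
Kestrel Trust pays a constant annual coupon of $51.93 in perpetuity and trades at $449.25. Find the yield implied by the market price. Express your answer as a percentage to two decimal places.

P = C/r ⇒ r = C/P = $51.93/$449.25 = 0.115593

11.56%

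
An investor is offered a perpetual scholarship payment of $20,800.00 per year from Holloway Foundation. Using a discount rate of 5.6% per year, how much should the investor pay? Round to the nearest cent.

Level perpetuity: PV = C / r = $20,800.00 / 0.056 = $371,428.57

$371428.57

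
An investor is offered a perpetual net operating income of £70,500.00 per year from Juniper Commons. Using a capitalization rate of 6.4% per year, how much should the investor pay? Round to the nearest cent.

£1101562.50

Level perpetuity: PV = C / r = £70,500.00 / 0.064 = £1,101,562.50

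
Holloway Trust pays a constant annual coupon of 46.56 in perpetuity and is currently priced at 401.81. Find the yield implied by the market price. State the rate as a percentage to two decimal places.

P = C/r ⇒ r = C/P = 46.56/401.81 = 0.115876

11.59%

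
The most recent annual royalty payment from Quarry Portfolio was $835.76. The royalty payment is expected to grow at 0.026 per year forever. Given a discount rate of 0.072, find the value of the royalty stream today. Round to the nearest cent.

$18641.08

D₁ = D₀ × (1 + g) = $835.76 × 1.026 = $857.4898
Growing perpetuity: P = D₁ / (r − g) = $857.4898 / (0.072 − 0.026) = $18,641.08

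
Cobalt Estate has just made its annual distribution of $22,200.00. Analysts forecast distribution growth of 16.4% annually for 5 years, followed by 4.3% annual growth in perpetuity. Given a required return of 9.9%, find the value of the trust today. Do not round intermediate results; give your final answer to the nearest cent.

D_1 = 25840.80000
D_2 = 30078.69120
D_3 = 35011.59656
D_4 = 40753.49839
D_5 = 47437.07213
Terminal value at year 5: TV = D_5×(1+g_2)/(r−g_2) = 49476.86623/0.056 = 883515.46839
P_0 = D_1/(1+r)^1 + D_2/(1+r)^2 + D_3/(1+r)^3 + D_4/(1+r)^4 + D_5/(1+r)^5 + TV/(1+r)^5
    = 23513.01183 + 24903.68132 + 26376.60151 + 27936.63708 + 29588.94046 + 551094.01602 = 683412.88821

$683412.89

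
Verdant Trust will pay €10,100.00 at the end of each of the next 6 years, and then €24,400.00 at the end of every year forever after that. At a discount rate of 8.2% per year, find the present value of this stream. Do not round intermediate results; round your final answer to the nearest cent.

PV of 6-year annuity: €10,100.00 × [1 − (1+0.082)^−6] / 0.082 = 46409.14261
Perpetuity value at year 6: €24,400.00 / 0.082 = 297560.97561
PV of perpetuity: 297560.97561 / (1+0.082)^6 = 185443.83900
Total PV = 46409.14261 + 185443.83900 = 231852.98161

€231852.98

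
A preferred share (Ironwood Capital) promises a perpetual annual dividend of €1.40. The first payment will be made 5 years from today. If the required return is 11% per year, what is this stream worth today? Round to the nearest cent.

€8.38

Value at end of year 4: C / r = €1.40 / 0.11 = €12.7273
Discount to today: PV = €12.7273 / (1 + 0.11)^4 = €12.7273 / 1.518070 = €8.38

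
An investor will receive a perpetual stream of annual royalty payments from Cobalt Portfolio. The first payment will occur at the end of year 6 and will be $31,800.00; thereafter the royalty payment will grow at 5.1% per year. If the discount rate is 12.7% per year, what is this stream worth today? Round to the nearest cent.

$230140.97

Value at end of year 5: C₁ / (r − g) = $31,800.00 / (0.127 − 0.051) = $418,421.0526
Discount to today: PV = $418,421.0526 / (1 + 0.127)^5 = $418,421.0526 / 1.818108 = $230,140.97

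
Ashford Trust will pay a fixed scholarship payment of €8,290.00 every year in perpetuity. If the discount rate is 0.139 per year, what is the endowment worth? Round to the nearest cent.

Level perpetuity: PV = C / r = €8,290.00 / 0.139 = €59,640.29

€59640.29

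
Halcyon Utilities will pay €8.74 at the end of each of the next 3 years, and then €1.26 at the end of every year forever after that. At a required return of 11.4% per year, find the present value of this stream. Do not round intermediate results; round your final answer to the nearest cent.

PV of 3-year annuity: €8.74 × [1 − (1+0.114)^−3] / 0.114 = 21.21035
Perpetuity value at year 3: €1.26 / 0.114 = 11.05263
PV of perpetuity: 11.05263 / (1+0.114)^3 = 7.99485
Total PV = 21.21035 + 7.99485 = 29.20520

€29.21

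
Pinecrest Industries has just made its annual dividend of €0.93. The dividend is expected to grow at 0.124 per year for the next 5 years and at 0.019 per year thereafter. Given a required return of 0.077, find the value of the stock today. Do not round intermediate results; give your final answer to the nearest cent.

€25.52

D_1 = 1.04532
D_2 = 1.17494
D_3 = 1.32063
D_4 = 1.48439
D_5 = 1.66846
Terminal value at year 5: TV = D_5×(1+g_2)/(r−g_2) = 1.70016/0.058 = 29.31303
P_0 = D_1/(1+r)^1 + D_2/(1+r)^2 + D_3/(1+r)^3 + D_4/(1+r)^4 + D_5/(1+r)^5 + TV/(1+r)^5
    = 0.97058 + 1.01294 + 1.05715 + 1.10328 + 1.15143 + 20.22936 = 25.52474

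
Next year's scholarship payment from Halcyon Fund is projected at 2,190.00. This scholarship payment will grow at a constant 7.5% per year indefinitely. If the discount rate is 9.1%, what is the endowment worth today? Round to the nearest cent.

136875.00

Growing perpetuity: P = D₁ / (r − g) = 2,190.0000 / (0.091 − 0.075) = 136,875.00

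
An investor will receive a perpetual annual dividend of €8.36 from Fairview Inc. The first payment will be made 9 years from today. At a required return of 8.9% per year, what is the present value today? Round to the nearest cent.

€47.49

Value at end of year 8: C / r = €8.36 / 0.089 = €93.9326
Discount to today: PV = €93.9326 / (1 + 0.089)^8 = €93.9326 / 1.977985 = €47.49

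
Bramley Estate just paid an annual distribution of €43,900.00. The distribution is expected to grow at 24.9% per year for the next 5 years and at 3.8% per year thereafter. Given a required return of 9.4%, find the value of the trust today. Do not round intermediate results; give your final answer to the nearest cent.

D_1 = 54831.10000
D_2 = 68484.04390
D_3 = 85536.57083
D_4 = 106835.17697
D_5 = 133437.13603
Terminal value at year 5: TV = D_5×(1+g_2)/(r−g_2) = 138507.74720/0.056 = 2473352.62861
P_0 = D_1/(1+r)^1 + D_2/(1+r)^2 + D_3/(1+r)^3 + D_4/(1+r)^4 + D_5/(1+r)^5 + TV/(1+r)^5
    = 50119.83547 + 57220.90905 + 65328.07623 + 74583.88228 + 85151.06853 + 1578335.87735 = 1910739.64891

€1910739.65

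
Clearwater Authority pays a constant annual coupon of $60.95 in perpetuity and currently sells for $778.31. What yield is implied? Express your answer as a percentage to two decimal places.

P = C/r ⇒ r = C/P = $60.95/$778.31 = 0.078311

7.83%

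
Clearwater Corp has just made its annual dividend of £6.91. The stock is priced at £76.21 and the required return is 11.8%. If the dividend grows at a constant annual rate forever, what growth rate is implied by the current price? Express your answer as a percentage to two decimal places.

2.51%

P = D₀(1+g)/(r−g) ⇒ P(r−g) = D₀(1+g) ⇒ g(P+D₀) = P·r − D₀
g = (P·r − D₀)/(P + D₀) = (£76.21×0.118 − £6.91) / (£76.21 + £6.91) = 0.025058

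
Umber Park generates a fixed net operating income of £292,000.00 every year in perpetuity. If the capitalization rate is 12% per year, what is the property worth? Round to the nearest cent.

Level perpetuity: PV = C / r = £292,000.00 / 0.12 = £2,433,333.33

£2433333.33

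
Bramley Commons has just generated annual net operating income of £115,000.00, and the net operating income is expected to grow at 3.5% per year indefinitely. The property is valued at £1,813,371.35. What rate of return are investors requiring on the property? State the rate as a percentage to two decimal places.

D₁ = £115,000.00 × 1.035 = £119,025.0000
P = D₁/(r − g) ⇒ r = D₁/P + g = £119,025.0000/£1,813,371.35 + 0.035 = 0.065637 + 0.035 = 0.100637

10.06%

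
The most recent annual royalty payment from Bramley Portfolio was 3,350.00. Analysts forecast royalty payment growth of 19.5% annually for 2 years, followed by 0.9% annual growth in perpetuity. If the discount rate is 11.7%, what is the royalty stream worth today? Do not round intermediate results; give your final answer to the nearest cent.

43239.45

D_1 = 4003.25000
D_2 = 4783.88375
Terminal value at year 2: TV = D_2×(1+g_2)/(r−g_2) = 4826.93870/0.108 = 44693.87689
P_0 = D_1/(1+r)^1 + D_2/(1+r)^2 + TV/(1+r)^2
    = 3583.93017 + 3834.19566 + 35821.32798 = 43239.45381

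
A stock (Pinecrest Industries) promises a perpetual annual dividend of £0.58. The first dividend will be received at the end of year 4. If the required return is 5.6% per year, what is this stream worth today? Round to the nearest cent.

£8.80

Value at end of year 3: C / r = £0.58 / 0.056 = £10.3571
Discount to today: PV = £10.3571 / (1 + 0.056)^3 = £10.3571 / 1.177584 = £8.80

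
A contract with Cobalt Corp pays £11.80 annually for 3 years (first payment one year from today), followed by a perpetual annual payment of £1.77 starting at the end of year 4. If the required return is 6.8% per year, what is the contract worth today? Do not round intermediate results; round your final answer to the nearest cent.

PV of 3-year annuity: £11.80 × [1 − (1+0.068)^−3] / 0.068 = 31.08043
Perpetuity value at year 3: £1.77 / 0.068 = 26.02941
PV of perpetuity: 26.02941 / (1+0.068)^3 = 21.36735
Total PV = 31.08043 + 21.36735 = 52.44778

£52.45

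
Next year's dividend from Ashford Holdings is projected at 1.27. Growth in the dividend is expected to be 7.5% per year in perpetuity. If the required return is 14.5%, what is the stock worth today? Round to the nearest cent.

Growing perpetuity: P = D₁ / (r − g) = 1.2700 / (0.145 − 0.075) = 18.14

18.14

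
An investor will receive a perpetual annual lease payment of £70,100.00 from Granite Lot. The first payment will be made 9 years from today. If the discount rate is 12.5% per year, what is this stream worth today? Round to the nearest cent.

Value at end of year 8: C / r = £70,100.00 / 0.125 = £560,800.0000
Discount to today: PV = £560,800.0000 / (1 + 0.125)^8 = £560,800.0000 / 2.565785 = £218,568.63

£218568.63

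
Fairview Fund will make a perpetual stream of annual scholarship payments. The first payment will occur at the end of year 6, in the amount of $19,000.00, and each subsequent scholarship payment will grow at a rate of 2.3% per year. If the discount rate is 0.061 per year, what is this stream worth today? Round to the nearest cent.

Value at end of year 5: C₁ / (r − g) = $19,000.00 / (0.061 − 0.023) = $500,000.0000
Discount to today: PV = $500,000.0000 / (1 + 0.061)^5 = $500,000.0000 / 1.344550 = $371,871.66

$371871.66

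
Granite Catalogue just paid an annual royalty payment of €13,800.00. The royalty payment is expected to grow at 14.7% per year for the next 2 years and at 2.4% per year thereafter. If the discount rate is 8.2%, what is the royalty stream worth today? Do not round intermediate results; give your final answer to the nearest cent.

€303930.51

D_1 = 15828.60000
D_2 = 18155.40420
Terminal value at year 2: TV = D_2×(1+g_2)/(r−g_2) = 18591.13390/0.058 = 320536.79139
P_0 = D_1/(1+r)^1 + D_2/(1+r)^2 + TV/(1+r)^2
    = 14629.02033 + 15507.84318 + 273793.64512 = 303930.50864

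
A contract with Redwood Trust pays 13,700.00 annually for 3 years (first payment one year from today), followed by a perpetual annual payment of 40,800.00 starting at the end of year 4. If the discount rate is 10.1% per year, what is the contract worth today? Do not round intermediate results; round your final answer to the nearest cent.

PV of 3-year annuity: 13,700.00 × [1 − (1+0.101)^−3] / 0.101 = 34009.98137
Perpetuity value at year 3: 40,800.00 / 0.101 = 403960.39604
PV of perpetuity: 403960.39604 / (1+0.101)^3 = 302675.19605
Total PV = 34009.98137 + 302675.19605 = 336685.17742

336685.18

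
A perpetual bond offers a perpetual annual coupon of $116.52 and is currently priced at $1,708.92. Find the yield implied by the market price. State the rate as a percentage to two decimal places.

6.82%

P = C/r ⇒ r = C/P = $116.52/$1,708.92 = 0.068183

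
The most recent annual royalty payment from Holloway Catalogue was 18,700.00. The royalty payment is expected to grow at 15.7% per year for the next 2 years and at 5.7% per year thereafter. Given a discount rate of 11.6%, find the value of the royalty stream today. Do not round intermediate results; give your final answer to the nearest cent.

399569.50

D_1 = 21635.90000
D_2 = 25032.73630
Terminal value at year 2: TV = D_2×(1+g_2)/(r−g_2) = 26459.60227/0.059 = 448467.83507
P_0 = D_1/(1+r)^1 + D_2/(1+r)^2 + TV/(1+r)^2
    = 19387.00717 + 20099.25385 + 360083.24266 = 399569.50368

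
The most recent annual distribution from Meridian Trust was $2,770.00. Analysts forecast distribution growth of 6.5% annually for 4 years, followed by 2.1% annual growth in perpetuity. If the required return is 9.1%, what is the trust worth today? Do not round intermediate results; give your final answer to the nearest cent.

$47121.97

D_1 = 2950.05000
D_2 = 3141.80325
D_3 = 3346.02046
D_4 = 3563.51179
Terminal value at year 4: TV = D_4×(1+g_2)/(r−g_2) = 3638.34554/0.07 = 51976.36484
P_0 = D_1/(1+r)^1 + D_2/(1+r)^2 + D_3/(1+r)^3 + D_4/(1+r)^4 + TV/(1+r)^4
    = 2703.98717 + 2639.54751 + 2576.64354 + 2515.23865 + 36686.55230 = 47121.96916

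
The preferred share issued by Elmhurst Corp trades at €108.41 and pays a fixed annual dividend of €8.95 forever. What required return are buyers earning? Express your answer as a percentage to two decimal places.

8.26%

P = C/r ⇒ r = C/P = €8.95/€108.41 = 0.082557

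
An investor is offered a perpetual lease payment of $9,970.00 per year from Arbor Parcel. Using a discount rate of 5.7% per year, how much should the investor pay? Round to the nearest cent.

$174912.28

Level perpetuity: PV = C / r = $9,970.00 / 0.057 = $174,912.28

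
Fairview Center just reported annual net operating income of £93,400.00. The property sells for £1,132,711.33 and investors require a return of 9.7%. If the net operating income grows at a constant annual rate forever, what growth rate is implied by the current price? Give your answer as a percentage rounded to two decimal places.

P = D₀(1+g)/(r−g) ⇒ P(r−g) = D₀(1+g) ⇒ g(P+D₀) = P·r − D₀
g = (P·r − D₀)/(P + D₀) = (£1,132,711.33×0.097 − £93,400.00) / (£1,132,711.33 + £93,400.00) = 0.013435

1.34%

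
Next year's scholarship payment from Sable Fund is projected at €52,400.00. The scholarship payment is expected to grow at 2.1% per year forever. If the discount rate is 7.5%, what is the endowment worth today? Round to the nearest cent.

€970370.37

Growing perpetuity: P = D₁ / (r − g) = €52,400.0000 / (0.075 − 0.021) = €970,370.37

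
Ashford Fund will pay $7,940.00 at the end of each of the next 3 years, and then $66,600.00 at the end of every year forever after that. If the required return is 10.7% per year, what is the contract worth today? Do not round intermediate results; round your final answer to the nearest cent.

$478330.33

PV of 3-year annuity: $7,940.00 × [1 − (1+0.107)^−3] / 0.107 = 19504.78428
Perpetuity value at year 3: $66,600.00 / 0.107 = 622429.90654
PV of perpetuity: 622429.90654 / (1+0.107)^3 = 458825.54469
Total PV = 19504.78428 + 458825.54469 = 478330.32897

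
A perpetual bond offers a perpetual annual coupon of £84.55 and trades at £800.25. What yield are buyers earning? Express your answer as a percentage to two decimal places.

10.57%

P = C/r ⇒ r = C/P = £84.55/£800.25 = 0.105654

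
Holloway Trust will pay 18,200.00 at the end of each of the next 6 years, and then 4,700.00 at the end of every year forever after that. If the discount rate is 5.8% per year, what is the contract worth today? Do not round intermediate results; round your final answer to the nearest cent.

PV of 6-year annuity: 18,200.00 × [1 − (1+0.058)^−6] / 0.058 = 90060.44234
Perpetuity value at year 6: 4,700.00 / 0.058 = 81034.48276
PV of perpetuity: 81034.48276 / (1+0.058)^6 = 57777.11578
Total PV = 90060.44234 + 57777.11578 = 147837.55812

147837.56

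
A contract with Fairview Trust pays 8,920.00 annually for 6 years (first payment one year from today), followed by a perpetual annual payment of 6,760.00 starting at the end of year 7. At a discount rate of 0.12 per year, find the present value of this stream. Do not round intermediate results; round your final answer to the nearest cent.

PV of 6-year annuity: 8,920.00 × [1 − (1+0.12)^−6] / 0.12 = 36673.75333
Perpetuity value at year 6: 6,760.00 / 0.12 = 56333.33333
PV of perpetuity: 56333.33333 / (1+0.12)^6 = 28540.21983
Total PV = 36673.75333 + 28540.21983 = 65213.97315

65213.97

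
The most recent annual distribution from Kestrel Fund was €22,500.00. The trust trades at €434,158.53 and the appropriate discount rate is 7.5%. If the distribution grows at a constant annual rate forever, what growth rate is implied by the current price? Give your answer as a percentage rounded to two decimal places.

2.20%

P = D₀(1+g)/(r−g) ⇒ P(r−g) = D₀(1+g) ⇒ g(P+D₀) = P·r − D₀
g = (P·r − D₀)/(P + D₀) = (€434,158.53×0.075 − €22,500.00) / (€434,158.53 + €22,500.00) = 0.022034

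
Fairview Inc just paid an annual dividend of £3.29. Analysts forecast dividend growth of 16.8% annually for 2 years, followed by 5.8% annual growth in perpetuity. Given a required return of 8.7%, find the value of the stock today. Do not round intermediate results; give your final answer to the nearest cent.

D_1 = 3.84272
D_2 = 4.48830
Terminal value at year 2: TV = D_2×(1+g_2)/(r−g_2) = 4.74862/0.029 = 163.74545
P_0 = D_1/(1+r)^1 + D_2/(1+r)^2 + TV/(1+r)^2
    = 3.53516 + 3.79859 + 138.58307 = 145.91682

£145.92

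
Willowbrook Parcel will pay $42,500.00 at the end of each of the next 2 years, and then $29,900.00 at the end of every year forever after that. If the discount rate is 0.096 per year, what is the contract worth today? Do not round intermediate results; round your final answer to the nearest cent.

PV of 2-year annuity: $42,500.00 × [1 − (1+0.096)^−2] / 0.096 = 74158.18637
Perpetuity value at year 2: $29,900.00 / 0.096 = 311458.33333
PV of perpetuity: 311458.33333 / (1+0.096)^2 = 259285.86810
Total PV = 74158.18637 + 259285.86810 = 333444.05447

$333444.05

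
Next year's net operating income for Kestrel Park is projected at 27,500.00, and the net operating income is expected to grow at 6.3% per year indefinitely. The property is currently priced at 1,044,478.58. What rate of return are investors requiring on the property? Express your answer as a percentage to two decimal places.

P = D₁/(r − g) ⇒ r = D₁/P + g = 27,500.0000/1,044,478.58 + 0.063 = 0.026329 + 0.063 = 0.089329

8.93%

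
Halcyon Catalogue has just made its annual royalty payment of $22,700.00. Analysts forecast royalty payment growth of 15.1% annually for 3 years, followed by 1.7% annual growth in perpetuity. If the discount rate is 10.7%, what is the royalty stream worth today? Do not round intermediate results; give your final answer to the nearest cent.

D_1 = 26127.70000
D_2 = 30072.98270
D_3 = 34614.00309
Terminal value at year 3: TV = D_3×(1+g_2)/(r−g_2) = 35202.44114/0.09 = 391138.23489
P_0 = D_1/(1+r)^1 + D_2/(1+r)^2 + D_3/(1+r)^3 + TV/(1+r)^3
    = 23602.25836 + 24540.37883 + 25515.78684 + 288328.39134 = 361986.81537

$361986.82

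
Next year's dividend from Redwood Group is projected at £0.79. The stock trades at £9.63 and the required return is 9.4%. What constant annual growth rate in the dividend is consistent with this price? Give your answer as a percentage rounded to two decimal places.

P = D₁/(r−g) ⇒ g = r − D₁/P = 0.094 − £0.79/£9.63 = 0.011965

1.20%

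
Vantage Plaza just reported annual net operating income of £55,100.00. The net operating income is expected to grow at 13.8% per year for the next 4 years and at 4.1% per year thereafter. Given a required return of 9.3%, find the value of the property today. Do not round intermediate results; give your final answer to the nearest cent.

D_1 = 62703.80000
D_2 = 71356.92440
D_3 = 81204.17997
D_4 = 92410.35680
Terminal value at year 4: TV = D_4×(1+g_2)/(r−g_2) = 96199.18143/0.052 = 1849984.25830
P_0 = D_1/(1+r)^1 + D_2/(1+r)^2 + D_3/(1+r)^3 + D_4/(1+r)^4 + TV/(1+r)^4
    = 57368.52699 + 59730.45171 + 62189.61943 + 64750.03377 + 1296245.86845 = 1540284.50036

£1540284.50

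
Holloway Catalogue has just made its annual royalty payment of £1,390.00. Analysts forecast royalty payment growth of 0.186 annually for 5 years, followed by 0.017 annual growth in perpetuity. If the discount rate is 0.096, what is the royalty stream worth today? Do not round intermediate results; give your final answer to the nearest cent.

£35412.43

D_1 = 1648.54000
D_2 = 1955.16844
D_3 = 2318.82977
D_4 = 2750.13211
D_5 = 3261.65668
Terminal value at year 5: TV = D_5×(1+g_2)/(r−g_2) = 3317.10484/0.079 = 41988.66889
P_0 = D_1/(1+r)^1 + D_2/(1+r)^2 + D_3/(1+r)^3 + D_4/(1+r)^4 + D_5/(1+r)^5 + TV/(1+r)^5
    = 1504.14234 + 1627.65767 + 1761.31569 + 1905.94928 + 2062.45972 + 26550.90546 = 35412.43016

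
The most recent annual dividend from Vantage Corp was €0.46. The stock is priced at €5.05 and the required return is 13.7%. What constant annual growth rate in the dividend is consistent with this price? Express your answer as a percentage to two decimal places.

4.21%

P = D₀(1+g)/(r−g) ⇒ P(r−g) = D₀(1+g) ⇒ g(P+D₀) = P·r − D₀
g = (P·r − D₀)/(P + D₀) = (€5.05×0.137 − €0.46) / (€5.05 + €0.46) = 0.042078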